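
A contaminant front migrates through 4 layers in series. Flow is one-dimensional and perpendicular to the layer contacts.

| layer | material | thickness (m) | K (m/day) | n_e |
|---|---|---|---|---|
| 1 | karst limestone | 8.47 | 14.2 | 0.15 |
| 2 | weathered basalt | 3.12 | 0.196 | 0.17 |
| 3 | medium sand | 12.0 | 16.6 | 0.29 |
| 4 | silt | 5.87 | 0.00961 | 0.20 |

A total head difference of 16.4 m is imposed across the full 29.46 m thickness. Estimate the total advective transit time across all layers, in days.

With flow normal to the layers, continuity requires the same specific discharge q through every layer.
Σ(b_i/K_i) = 8.47/14.2 + 3.12/0.196 + 12.0/16.6 + 5.87/0.00961 = 628.1 d.
q = Δh / Σ(b_i/K_i) = 16.4 / 628.1 = 0.02611 m/day.
In each layer the seepage velocity is v_i = q/n_i, so the layer transit time is t_i = b_i·n_i / q:
  layer 1 (karst limestone): t_1 = 8.47 × 0.15 / 0.02611 = 48.66 d
  layer 2 (weathered basalt): t_2 = 3.12 × 0.17 / 0.02611 = 20.31 d
  layer 3 (medium sand): t_3 = 12.0 × 0.29 / 0.02611 = 133.3 d
  layer 4 (silt): t_4 = 5.87 × 0.20 / 0.02611 = 44.96 d
Total t = Σ t_i = 247.2 days.

247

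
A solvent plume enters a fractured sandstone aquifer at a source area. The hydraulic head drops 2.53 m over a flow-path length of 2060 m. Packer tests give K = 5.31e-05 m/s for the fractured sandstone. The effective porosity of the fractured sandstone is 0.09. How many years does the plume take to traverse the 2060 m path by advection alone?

Convert K: 5.31e-05 m/s × 86400 = 4.588 m/day.
Hydraulic gradient i = Δh / L = 2.53 / 2060 = 0.001228.
Darcy flux q = K · i = 4.588 × 0.001228 = 0.005635 m/day.
Seepage velocity v = q / n_e = 0.005635 / 0.09 = 0.06261 m/day.
Travel time t = L / v = 2060 / 0.06261 = 32904 days = 90.09 years.

90.1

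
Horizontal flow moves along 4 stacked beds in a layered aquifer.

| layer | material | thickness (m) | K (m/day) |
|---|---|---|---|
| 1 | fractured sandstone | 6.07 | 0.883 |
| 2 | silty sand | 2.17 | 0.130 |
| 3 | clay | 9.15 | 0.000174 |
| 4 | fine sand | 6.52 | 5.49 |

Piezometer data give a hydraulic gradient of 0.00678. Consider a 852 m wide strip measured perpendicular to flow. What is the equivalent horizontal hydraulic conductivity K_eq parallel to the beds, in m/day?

1.73

Flow is parallel to layering, so each bed carries its own Darcy discharge and the transmissivities add.
Σ(K_i·b_i) = 0.883×6.07 + 0.130×2.17 + 0.000174×9.15 + 5.49×6.52 = 41.44 m²/day.
Total thickness b = 23.91 m, so K_eq = Σ(K_i·b_i)/b = 1.733 m/day.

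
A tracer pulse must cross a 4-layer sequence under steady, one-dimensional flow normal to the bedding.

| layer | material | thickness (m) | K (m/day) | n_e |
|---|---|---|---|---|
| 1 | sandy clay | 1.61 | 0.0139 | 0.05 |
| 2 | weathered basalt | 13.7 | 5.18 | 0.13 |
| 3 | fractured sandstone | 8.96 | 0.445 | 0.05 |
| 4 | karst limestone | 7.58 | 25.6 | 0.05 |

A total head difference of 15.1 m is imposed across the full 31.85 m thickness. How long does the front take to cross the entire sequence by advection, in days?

24.7

With flow normal to the layers, continuity requires the same specific discharge q through every layer.
Σ(b_i/K_i) = 1.61/0.0139 + 13.7/5.18 + 8.96/0.445 + 7.58/25.6 = 138.9 d.
q = Δh / Σ(b_i/K_i) = 15.1 / 138.9 = 0.1087 m/day.
In each layer the seepage velocity is v_i = q/n_i, so the layer transit time is t_i = b_i·n_i / q:
  layer 1 (sandy clay): t_1 = 1.61 × 0.05 / 0.1087 = 0.7405 d
  layer 2 (weathered basalt): t_2 = 13.7 × 0.13 / 0.1087 = 16.38 d
  layer 3 (fractured sandstone): t_3 = 8.96 × 0.05 / 0.1087 = 4.121 d
  layer 4 (karst limestone): t_4 = 7.58 × 0.05 / 0.1087 = 3.486 d
Total t = Σ t_i = 24.73 days.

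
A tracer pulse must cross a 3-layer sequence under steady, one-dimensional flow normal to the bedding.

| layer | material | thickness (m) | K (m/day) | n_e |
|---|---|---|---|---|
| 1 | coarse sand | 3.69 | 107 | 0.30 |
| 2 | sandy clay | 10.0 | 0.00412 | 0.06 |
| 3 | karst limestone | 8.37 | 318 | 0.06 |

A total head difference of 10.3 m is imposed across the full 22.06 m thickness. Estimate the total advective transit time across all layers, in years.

With flow normal to the layers, continuity requires the same specific discharge q through every layer.
Σ(b_i/K_i) = 3.69/107 + 10.0/0.00412 + 8.37/318 = 2427 d.
q = Δh / Σ(b_i/K_i) = 10.3 / 2427 = 0.004243 m/day.
In each layer the seepage velocity is v_i = q/n_i, so the layer transit time is t_i = b_i·n_i / q:
  layer 1 (coarse sand): t_1 = 3.69 × 0.30 / 0.004243 = 260.9 d
  layer 2 (sandy clay): t_2 = 10.0 × 0.06 / 0.004243 = 141.4 d
  layer 3 (karst limestone): t_3 = 8.37 × 0.06 / 0.004243 = 118.3 d
Total t = Σ t_i = 520.6 days = 1.425 years.

1.43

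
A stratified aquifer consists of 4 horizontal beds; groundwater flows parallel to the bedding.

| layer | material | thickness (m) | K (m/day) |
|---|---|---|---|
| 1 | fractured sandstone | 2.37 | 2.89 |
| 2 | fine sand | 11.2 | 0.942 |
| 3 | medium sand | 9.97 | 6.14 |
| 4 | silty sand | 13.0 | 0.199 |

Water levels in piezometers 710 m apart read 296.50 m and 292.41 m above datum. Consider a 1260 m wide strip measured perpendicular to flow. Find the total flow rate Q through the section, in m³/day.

Flow is parallel to layering, so each bed carries its own Darcy discharge and the transmissivities add.
Σ(K_i·b_i) = 2.89×2.37 + 0.942×11.2 + 6.14×9.97 + 0.199×13.0 = 81.20 m²/day.
Hydraulic gradient i = (296.50 − 292.41) / 710 = 4.09 / 710 = 0.005761.
Q = Σ(K_i·b_i) · W · i = 81.20 × 1260 × 0.005761 = 589.4 m³/day.

589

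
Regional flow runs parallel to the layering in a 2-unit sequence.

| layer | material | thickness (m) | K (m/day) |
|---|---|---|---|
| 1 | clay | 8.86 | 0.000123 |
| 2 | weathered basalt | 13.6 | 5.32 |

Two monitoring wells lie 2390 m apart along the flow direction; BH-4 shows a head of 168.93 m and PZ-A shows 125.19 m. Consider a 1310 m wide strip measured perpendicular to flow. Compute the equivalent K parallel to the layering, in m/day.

Flow is parallel to layering, so each bed carries its own Darcy discharge and the transmissivities add.
Σ(K_i·b_i) = 0.000123×8.86 + 5.32×13.6 = 72.35 m²/day.
Total thickness b = 22.46 m, so K_eq = Σ(K_i·b_i)/b = 3.221 m/day.

3.22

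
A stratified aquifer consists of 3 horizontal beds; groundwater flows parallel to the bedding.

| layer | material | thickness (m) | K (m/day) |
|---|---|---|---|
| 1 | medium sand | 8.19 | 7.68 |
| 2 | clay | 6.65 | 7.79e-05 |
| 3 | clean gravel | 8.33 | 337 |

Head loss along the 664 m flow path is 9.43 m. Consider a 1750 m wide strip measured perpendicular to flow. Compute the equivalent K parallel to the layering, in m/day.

124

Flow is parallel to layering, so each bed carries its own Darcy discharge and the transmissivities add.
Σ(K_i·b_i) = 7.68×8.19 + 7.79e-05×6.65 + 337×8.33 = 2870 m²/day.
Total thickness b = 23.17 m, so K_eq = Σ(K_i·b_i)/b = 123.9 m/day.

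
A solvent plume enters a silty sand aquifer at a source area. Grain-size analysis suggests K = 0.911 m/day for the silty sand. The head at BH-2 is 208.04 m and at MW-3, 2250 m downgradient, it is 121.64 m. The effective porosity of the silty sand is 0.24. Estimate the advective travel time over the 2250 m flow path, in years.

42.3

Hydraulic gradient i = (208.04 − 121.64) / 2250 = 86.4 / 2250 = 0.03840.
Darcy flux q = K · i = 0.9110 × 0.03840 = 0.03498 m/day.
Seepage velocity v = q / n_e = 0.03498 / 0.24 = 0.1458 m/day.
Travel time t = L / v = 2250 / 0.1458 = 15436 days = 42.26 years.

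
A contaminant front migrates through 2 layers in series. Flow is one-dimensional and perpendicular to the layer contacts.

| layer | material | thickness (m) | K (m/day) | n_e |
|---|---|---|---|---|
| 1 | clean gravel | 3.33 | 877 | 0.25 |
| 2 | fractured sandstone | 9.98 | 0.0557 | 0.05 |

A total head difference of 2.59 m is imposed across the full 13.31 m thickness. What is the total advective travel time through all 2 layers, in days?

With flow normal to the layers, continuity requires the same specific discharge q through every layer.
Σ(b_i/K_i) = 3.33/877 + 9.98/0.0557 = 179.2 d.
q = Δh / Σ(b_i/K_i) = 2.59 / 179.2 = 0.01445 m/day.
In each layer the seepage velocity is v_i = q/n_i, so the layer transit time is t_i = b_i·n_i / q:
  layer 1 (clean gravel): t_1 = 3.33 × 0.25 / 0.01445 = 57.59 d
  layer 2 (fractured sandstone): t_2 = 9.98 × 0.05 / 0.01445 = 34.52 d
Total t = Σ t_i = 92.11 days.

92.1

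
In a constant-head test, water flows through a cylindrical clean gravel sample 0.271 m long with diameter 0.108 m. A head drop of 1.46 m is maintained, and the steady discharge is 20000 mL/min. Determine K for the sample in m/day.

584

Cross-sectional area A = π·(d/2)² = π × (0.108/2)² = 0.009161 m².
Convert discharge: 20000 mL/min = 0.0003333 m³/s.
Darcy's law rearranged: K = Q·L / (A·Δh) = 0.0003333 × 0.271 / (0.009161 × 1.46) = 0.006754 m/s = 583.5 m/day.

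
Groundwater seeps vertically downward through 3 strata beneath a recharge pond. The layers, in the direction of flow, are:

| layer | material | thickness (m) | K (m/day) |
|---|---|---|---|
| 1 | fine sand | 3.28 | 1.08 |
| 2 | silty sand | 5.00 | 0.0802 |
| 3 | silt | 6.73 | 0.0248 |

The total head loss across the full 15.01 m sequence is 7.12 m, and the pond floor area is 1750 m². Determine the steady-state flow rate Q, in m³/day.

Flow is perpendicular to layering, so the layers act in series and the equivalent K is the thickness-weighted harmonic mean.
Total thickness L = 3.28 + 5.00 + 6.73 = 15.01 m.
Σ(b_i/K_i) = 3.28/1.08 + 5.00/0.0802 + 6.73/0.0248 = 336.8 d.
K_eq = L / Σ(b_i/K_i) = 15.01 / 336.8 = 0.04457 m/day.
Q = K_eq · A · (Δh/L) = 0.04457 × 1750 × (7.12/15.01) = 37.00 m³/day.

37.0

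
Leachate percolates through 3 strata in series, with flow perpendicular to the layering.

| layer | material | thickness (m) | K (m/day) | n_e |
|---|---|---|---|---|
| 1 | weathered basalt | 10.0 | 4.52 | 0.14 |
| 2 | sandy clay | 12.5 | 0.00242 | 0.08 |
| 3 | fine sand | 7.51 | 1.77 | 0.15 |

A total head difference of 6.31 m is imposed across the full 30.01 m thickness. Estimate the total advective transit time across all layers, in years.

With flow normal to the layers, continuity requires the same specific discharge q through every layer.
Σ(b_i/K_i) = 10.0/4.52 + 12.5/0.00242 + 7.51/1.77 = 5172 d.
q = Δh / Σ(b_i/K_i) = 6.31 / 5172 = 0.001220 m/day.
In each layer the seepage velocity is v_i = q/n_i, so the layer transit time is t_i = b_i·n_i / q:
  layer 1 (weathered basalt): t_1 = 10.0 × 0.14 / 0.001220 = 1147 d
  layer 2 (sandy clay): t_2 = 12.5 × 0.08 / 0.001220 = 819.6 d
  layer 3 (fine sand): t_3 = 7.51 × 0.15 / 0.001220 = 923.3 d
Total t = Σ t_i = 2890 days = 7.913 years.

7.91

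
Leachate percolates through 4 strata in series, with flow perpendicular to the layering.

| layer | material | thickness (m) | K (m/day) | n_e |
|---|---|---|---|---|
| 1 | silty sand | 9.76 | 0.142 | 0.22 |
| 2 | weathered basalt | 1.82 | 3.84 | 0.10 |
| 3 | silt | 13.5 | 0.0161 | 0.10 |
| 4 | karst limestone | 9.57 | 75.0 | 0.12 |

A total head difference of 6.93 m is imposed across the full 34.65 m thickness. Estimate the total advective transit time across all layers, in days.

632

With flow normal to the layers, continuity requires the same specific discharge q through every layer.
Σ(b_i/K_i) = 9.76/0.142 + 1.82/3.84 + 13.5/0.0161 + 9.57/75.0 = 907.8 d.
q = Δh / Σ(b_i/K_i) = 6.93 / 907.8 = 0.007633 m/day.
In each layer the seepage velocity is v_i = q/n_i, so the layer transit time is t_i = b_i·n_i / q:
  layer 1 (silty sand): t_1 = 9.76 × 0.22 / 0.007633 = 281.3 d
  layer 2 (weathered basalt): t_2 = 1.82 × 0.10 / 0.007633 = 23.84 d
  layer 3 (silt): t_3 = 13.5 × 0.10 / 0.007633 = 176.9 d
  layer 4 (karst limestone): t_4 = 9.57 × 0.12 / 0.007633 = 150.4 d
Total t = Σ t_i = 632.4 days.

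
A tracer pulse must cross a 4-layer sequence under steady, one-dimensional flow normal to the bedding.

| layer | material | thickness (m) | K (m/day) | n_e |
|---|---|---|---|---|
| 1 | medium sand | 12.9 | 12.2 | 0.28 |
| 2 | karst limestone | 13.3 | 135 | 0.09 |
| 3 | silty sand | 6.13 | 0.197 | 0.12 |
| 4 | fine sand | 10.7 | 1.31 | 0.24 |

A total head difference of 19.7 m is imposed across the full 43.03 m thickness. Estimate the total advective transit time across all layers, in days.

With flow normal to the layers, continuity requires the same specific discharge q through every layer.
Σ(b_i/K_i) = 12.9/12.2 + 13.3/135 + 6.13/0.197 + 10.7/1.31 = 40.44 d.
q = Δh / Σ(b_i/K_i) = 19.7 / 40.44 = 0.4871 m/day.
In each layer the seepage velocity is v_i = q/n_i, so the layer transit time is t_i = b_i·n_i / q:
  layer 1 (medium sand): t_1 = 12.9 × 0.28 / 0.4871 = 7.415 d
  layer 2 (karst limestone): t_2 = 13.3 × 0.09 / 0.4871 = 2.457 d
  layer 3 (silty sand): t_3 = 6.13 × 0.12 / 0.4871 = 1.510 d
  layer 4 (fine sand): t_4 = 10.7 × 0.24 / 0.4871 = 5.272 d
Total t = Σ t_i = 16.65 days.

16.7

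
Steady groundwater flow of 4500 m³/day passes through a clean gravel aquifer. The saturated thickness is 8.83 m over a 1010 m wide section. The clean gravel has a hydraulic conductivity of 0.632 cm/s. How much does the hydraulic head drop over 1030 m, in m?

Convert K: 0.632 cm/s × 864 = 546.0 m/day.
Cross-sectional area A = 1010 × 8.83 = 8918 m².
From Q = K·A·i, i = Q / (K·A) = 4500 / (546.0 × 8918) = 0.0009241.
Head loss Δh = i · L = 0.0009241 × 1030 = 0.9518 m.

0.952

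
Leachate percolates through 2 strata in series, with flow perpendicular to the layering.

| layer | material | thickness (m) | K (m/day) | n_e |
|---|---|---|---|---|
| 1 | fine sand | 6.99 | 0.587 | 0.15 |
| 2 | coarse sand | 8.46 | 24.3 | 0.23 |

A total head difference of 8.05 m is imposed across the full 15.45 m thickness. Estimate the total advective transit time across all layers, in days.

4.56

With flow normal to the layers, continuity requires the same specific discharge q through every layer.
Σ(b_i/K_i) = 6.99/0.587 + 8.46/24.3 = 12.26 d.
q = Δh / Σ(b_i/K_i) = 8.05 / 12.26 = 0.6568 m/day.
In each layer the seepage velocity is v_i = q/n_i, so the layer transit time is t_i = b_i·n_i / q:
  layer 1 (fine sand): t_1 = 6.99 × 0.15 / 0.6568 = 1.596 d
  layer 2 (coarse sand): t_2 = 8.46 × 0.23 / 0.6568 = 2.962 d
Total t = Σ t_i = 4.559 days.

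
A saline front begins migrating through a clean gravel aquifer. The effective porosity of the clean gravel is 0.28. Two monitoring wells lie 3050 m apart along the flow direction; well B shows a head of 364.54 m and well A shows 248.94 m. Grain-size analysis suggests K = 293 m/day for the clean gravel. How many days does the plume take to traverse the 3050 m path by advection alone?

76.9

Hydraulic gradient i = (364.54 − 248.94) / 3050 = 115.6 / 3050 = 0.03790.
Darcy flux q = K · i = 293.0 × 0.03790 = 11.11 m/day.
Seepage velocity v = q / n_e = 11.11 / 0.28 = 39.66 m/day.
Travel time t = L / v = 3050 / 39.66 = 76.90 days.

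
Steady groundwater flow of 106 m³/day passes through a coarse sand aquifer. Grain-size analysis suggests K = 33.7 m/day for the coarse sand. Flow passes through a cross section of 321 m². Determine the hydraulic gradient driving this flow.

From Q = K·A·i, i = Q / (K·A) = 106 / (33.70 × 321.0) = 0.009799.

0.00980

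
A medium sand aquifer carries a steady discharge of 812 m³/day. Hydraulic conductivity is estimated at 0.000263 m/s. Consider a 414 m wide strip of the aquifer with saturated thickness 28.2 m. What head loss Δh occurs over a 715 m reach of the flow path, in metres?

Convert K: 0.000263 m/s × 86400 = 22.72 m/day.
Cross-sectional area A = 414 × 28.2 = 11675 m².
From Q = K·A·i, i = Q / (K·A) = 812 / (22.72 × 11675) = 0.003061.
Head loss Δh = i · L = 0.003061 × 715 = 2.188 m.

2.19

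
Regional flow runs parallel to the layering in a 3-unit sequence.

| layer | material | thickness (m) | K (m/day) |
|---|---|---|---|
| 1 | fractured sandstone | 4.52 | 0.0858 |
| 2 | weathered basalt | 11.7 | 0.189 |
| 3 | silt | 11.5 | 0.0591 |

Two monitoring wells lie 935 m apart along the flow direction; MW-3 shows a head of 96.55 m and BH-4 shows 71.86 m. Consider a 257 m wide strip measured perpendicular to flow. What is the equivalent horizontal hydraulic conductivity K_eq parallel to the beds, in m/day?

0.118

Flow is parallel to layering, so each bed carries its own Darcy discharge and the transmissivities add.
Σ(K_i·b_i) = 0.0858×4.52 + 0.189×11.7 + 0.0591×11.5 = 3.279 m²/day.
Total thickness b = 27.72 m, so K_eq = Σ(K_i·b_i)/b = 0.1183 m/day.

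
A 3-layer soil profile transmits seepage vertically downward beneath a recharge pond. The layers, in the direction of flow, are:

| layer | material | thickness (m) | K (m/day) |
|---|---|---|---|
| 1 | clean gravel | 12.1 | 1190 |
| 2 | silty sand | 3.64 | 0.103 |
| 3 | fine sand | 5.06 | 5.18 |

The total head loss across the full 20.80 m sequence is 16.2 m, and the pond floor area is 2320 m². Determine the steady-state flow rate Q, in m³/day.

Flow is perpendicular to layering, so the layers act in series and the equivalent K is the thickness-weighted harmonic mean.
Total thickness L = 12.1 + 3.64 + 5.06 = 20.80 m.
Σ(b_i/K_i) = 12.1/1190 + 3.64/0.103 + 5.06/5.18 = 36.33 d.
K_eq = L / Σ(b_i/K_i) = 20.80 / 36.33 = 0.5726 m/day.
Q = K_eq · A · (Δh/L) = 0.5726 × 2320 × (16.2/20.80) = 1035 m³/day.

1030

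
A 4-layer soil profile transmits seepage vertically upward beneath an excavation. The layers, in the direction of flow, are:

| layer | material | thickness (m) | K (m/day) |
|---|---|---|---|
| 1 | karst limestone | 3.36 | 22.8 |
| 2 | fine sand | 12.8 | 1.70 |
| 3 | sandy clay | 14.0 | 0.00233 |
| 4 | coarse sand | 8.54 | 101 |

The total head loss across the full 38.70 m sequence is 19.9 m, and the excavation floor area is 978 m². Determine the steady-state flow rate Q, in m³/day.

3.23

Flow is perpendicular to layering, so the layers act in series and the equivalent K is the thickness-weighted harmonic mean.
Total thickness L = 3.36 + 12.8 + 14.0 + 8.54 = 38.70 m.
Σ(b_i/K_i) = 3.36/22.8 + 12.8/1.70 + 14.0/0.00233 + 8.54/101 = 6016 d.
K_eq = L / Σ(b_i/K_i) = 38.70 / 6016 = 0.006432 m/day.
Q = K_eq · A · (Δh/L) = 0.006432 × 978 × (19.9/38.70) = 3.235 m³/day.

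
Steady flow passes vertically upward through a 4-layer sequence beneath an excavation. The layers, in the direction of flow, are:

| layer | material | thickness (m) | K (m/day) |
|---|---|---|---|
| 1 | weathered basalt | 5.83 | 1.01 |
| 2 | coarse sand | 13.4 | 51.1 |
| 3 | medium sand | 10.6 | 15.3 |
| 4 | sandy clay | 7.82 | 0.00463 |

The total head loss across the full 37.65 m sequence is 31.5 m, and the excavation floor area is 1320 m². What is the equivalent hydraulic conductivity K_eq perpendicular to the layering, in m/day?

0.0222

Flow is perpendicular to layering, so the layers act in series and the equivalent K is the thickness-weighted harmonic mean.
Total thickness L = 5.83 + 13.4 + 10.6 + 7.82 = 37.65 m.
Σ(b_i/K_i) = 5.83/1.01 + 13.4/51.1 + 10.6/15.3 + 7.82/0.00463 = 1696 d.
K_eq = L / Σ(b_i/K_i) = 37.65 / 1696 = 0.02220 m/day.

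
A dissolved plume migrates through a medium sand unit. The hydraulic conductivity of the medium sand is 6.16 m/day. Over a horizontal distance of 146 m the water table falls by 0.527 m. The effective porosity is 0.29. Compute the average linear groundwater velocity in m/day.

Hydraulic gradient i = Δh / L = 0.527 / 146 = 0.003610.
Darcy flux q = K · i = 6.160 × 0.003610 = 0.02224 m/day.
Seepage velocity v = q / n_e = 0.02224 / 0.29 = 0.07667 m/day.

0.0767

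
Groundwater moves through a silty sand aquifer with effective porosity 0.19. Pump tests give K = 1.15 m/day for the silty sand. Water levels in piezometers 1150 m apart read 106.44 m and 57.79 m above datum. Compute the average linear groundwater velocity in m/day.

0.256

Hydraulic gradient i = (106.44 − 57.79) / 1150 = 48.65 / 1150 = 0.04230.
Darcy flux q = K · i = 1.150 × 0.04230 = 0.04865 m/day.
Seepage velocity v = q / n_e = 0.04865 / 0.19 = 0.2561 m/day.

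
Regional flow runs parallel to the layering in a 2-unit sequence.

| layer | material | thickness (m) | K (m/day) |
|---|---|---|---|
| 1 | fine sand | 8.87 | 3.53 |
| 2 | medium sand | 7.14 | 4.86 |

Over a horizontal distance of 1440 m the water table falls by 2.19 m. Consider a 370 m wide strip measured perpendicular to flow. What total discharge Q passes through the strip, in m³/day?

37.1

Flow is parallel to layering, so each bed carries its own Darcy discharge and the transmissivities add.
Σ(K_i·b_i) = 3.53×8.87 + 4.86×7.14 = 66.01 m²/day.
Hydraulic gradient i = Δh / L = 2.19 / 1440 = 0.001521.
Q = Σ(K_i·b_i) · W · i = 66.01 × 370 × 0.001521 = 37.15 m³/day.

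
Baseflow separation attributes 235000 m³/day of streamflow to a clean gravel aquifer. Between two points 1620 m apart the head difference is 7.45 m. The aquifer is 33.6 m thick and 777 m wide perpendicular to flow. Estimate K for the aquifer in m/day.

1960

Cross-sectional area A = 777 × 33.6 = 26107 m².
Hydraulic gradient i = Δh / L = 7.45 / 1620 = 0.004599.
From Q = K·A·i, K = Q / (A·i) = 235000 / (26107 × 0.004599) = 1957 m/day.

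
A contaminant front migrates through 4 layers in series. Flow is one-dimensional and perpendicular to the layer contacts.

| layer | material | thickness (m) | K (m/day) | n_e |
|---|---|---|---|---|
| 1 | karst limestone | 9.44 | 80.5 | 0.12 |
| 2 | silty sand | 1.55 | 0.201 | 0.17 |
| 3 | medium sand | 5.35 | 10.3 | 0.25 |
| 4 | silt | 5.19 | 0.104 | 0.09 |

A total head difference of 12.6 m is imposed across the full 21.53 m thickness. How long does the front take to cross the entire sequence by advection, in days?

With flow normal to the layers, continuity requires the same specific discharge q through every layer.
Σ(b_i/K_i) = 9.44/80.5 + 1.55/0.201 + 5.35/10.3 + 5.19/0.104 = 58.25 d.
q = Δh / Σ(b_i/K_i) = 12.6 / 58.25 = 0.2163 m/day.
In each layer the seepage velocity is v_i = q/n_i, so the layer transit time is t_i = b_i·n_i / q:
  layer 1 (karst limestone): t_1 = 9.44 × 0.12 / 0.2163 = 5.237 d
  layer 2 (silty sand): t_2 = 1.55 × 0.17 / 0.2163 = 1.218 d
  layer 3 (medium sand): t_3 = 5.35 × 0.25 / 0.2163 = 6.183 d
  layer 4 (silt): t_4 = 5.19 × 0.09 / 0.2163 = 2.159 d
Total t = Σ t_i = 14.80 days.

14.8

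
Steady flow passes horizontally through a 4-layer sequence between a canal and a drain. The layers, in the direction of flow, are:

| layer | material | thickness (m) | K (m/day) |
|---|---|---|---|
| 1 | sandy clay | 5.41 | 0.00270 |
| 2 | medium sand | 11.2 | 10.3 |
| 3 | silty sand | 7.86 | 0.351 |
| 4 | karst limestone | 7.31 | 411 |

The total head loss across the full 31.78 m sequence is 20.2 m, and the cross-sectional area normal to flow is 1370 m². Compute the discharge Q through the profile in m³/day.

13.7

Flow is perpendicular to layering, so the layers act in series and the equivalent K is the thickness-weighted harmonic mean.
Total thickness L = 5.41 + 11.2 + 7.86 + 7.31 = 31.78 m.
Σ(b_i/K_i) = 5.41/0.00270 + 11.2/10.3 + 7.86/0.351 + 7.31/411 = 2027 d.
K_eq = L / Σ(b_i/K_i) = 31.78 / 2027 = 0.01568 m/day.
Q = K_eq · A · (Δh/L) = 0.01568 × 1370 × (20.2/31.78) = 13.65 m³/day.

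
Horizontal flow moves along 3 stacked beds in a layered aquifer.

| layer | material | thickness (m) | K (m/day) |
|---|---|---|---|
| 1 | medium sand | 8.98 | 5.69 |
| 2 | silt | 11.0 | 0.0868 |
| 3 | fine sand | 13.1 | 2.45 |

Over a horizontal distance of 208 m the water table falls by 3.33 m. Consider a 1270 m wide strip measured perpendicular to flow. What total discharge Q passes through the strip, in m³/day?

Flow is parallel to layering, so each bed carries its own Darcy discharge and the transmissivities add.
Σ(K_i·b_i) = 5.69×8.98 + 0.0868×11.0 + 2.45×13.1 = 84.15 m²/day.
Hydraulic gradient i = Δh / L = 3.33 / 208 = 0.01601.
Q = Σ(K_i·b_i) · W · i = 84.15 × 1270 × 0.01601 = 1711 m³/day.

1710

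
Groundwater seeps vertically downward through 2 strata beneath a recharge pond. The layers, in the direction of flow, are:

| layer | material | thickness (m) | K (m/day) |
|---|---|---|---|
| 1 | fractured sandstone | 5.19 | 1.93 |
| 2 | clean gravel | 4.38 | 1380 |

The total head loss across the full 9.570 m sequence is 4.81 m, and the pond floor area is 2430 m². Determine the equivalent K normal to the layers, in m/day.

Flow is perpendicular to layering, so the layers act in series and the equivalent K is the thickness-weighted harmonic mean.
Total thickness L = 5.19 + 4.38 = 9.570 m.
Σ(b_i/K_i) = 5.19/1.93 + 4.38/1380 = 2.692 d.
K_eq = L / Σ(b_i/K_i) = 9.570 / 2.692 = 3.555 m/day.

3.55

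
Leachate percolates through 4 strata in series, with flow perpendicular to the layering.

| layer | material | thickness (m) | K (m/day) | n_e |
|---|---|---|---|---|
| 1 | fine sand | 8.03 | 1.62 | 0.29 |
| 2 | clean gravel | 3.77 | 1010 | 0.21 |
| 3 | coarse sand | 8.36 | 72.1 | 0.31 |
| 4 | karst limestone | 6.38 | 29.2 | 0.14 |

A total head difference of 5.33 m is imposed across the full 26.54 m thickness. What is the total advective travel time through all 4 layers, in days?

With flow normal to the layers, continuity requires the same specific discharge q through every layer.
Σ(b_i/K_i) = 8.03/1.62 + 3.77/1010 + 8.36/72.1 + 6.38/29.2 = 5.295 d.
q = Δh / Σ(b_i/K_i) = 5.33 / 5.295 = 1.007 m/day.
In each layer the seepage velocity is v_i = q/n_i, so the layer transit time is t_i = b_i·n_i / q:
  layer 1 (fine sand): t_1 = 8.03 × 0.29 / 1.007 = 2.313 d
  layer 2 (clean gravel): t_2 = 3.77 × 0.21 / 1.007 = 0.7865 d
  layer 3 (coarse sand): t_3 = 8.36 × 0.31 / 1.007 = 2.575 d
  layer 4 (karst limestone): t_4 = 6.38 × 0.14 / 1.007 = 0.8873 d
Total t = Σ t_i = 6.562 days.

6.56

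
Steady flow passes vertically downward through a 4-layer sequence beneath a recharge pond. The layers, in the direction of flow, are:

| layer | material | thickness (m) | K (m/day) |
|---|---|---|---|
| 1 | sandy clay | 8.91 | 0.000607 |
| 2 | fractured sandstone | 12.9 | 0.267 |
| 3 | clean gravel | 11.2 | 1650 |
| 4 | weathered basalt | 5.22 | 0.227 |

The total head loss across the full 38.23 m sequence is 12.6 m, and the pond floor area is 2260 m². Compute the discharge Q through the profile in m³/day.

1.93

Flow is perpendicular to layering, so the layers act in series and the equivalent K is the thickness-weighted harmonic mean.
Total thickness L = 8.91 + 12.9 + 11.2 + 5.22 = 38.23 m.
Σ(b_i/K_i) = 8.91/0.000607 + 12.9/0.267 + 11.2/1650 + 5.22/0.227 = 14750 d.
K_eq = L / Σ(b_i/K_i) = 38.23 / 14750 = 0.002592 m/day.
Q = K_eq · A · (Δh/L) = 0.002592 × 2260 × (12.6/38.23) = 1.931 m³/day.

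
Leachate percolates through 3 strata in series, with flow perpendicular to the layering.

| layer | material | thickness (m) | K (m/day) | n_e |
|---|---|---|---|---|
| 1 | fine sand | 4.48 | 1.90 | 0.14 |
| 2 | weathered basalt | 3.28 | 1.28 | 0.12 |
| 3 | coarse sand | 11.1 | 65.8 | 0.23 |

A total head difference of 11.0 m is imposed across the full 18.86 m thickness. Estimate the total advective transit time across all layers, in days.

With flow normal to the layers, continuity requires the same specific discharge q through every layer.
Σ(b_i/K_i) = 4.48/1.90 + 3.28/1.28 + 11.1/65.8 = 5.089 d.
q = Δh / Σ(b_i/K_i) = 11.0 / 5.089 = 2.161 m/day.
In each layer the seepage velocity is v_i = q/n_i, so the layer transit time is t_i = b_i·n_i / q:
  layer 1 (fine sand): t_1 = 4.48 × 0.14 / 2.161 = 0.2902 d
  layer 2 (weathered basalt): t_2 = 3.28 × 0.12 / 2.161 = 0.1821 d
  layer 3 (coarse sand): t_3 = 11.1 × 0.23 / 2.161 = 1.181 d
Total t = Σ t_i = 1.653 days.

1.65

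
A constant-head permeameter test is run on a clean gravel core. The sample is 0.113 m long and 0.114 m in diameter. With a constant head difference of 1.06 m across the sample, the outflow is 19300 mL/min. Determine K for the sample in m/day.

Cross-sectional area A = π·(d/2)² = π × (0.114/2)² = 0.01021 m².
Convert discharge: 19300 mL/min = 0.0003217 m³/s.
Darcy's law rearranged: K = Q·L / (A·Δh) = 0.0003217 × 0.113 / (0.01021 × 1.06) = 0.003360 m/s = 290.3 m/day.

290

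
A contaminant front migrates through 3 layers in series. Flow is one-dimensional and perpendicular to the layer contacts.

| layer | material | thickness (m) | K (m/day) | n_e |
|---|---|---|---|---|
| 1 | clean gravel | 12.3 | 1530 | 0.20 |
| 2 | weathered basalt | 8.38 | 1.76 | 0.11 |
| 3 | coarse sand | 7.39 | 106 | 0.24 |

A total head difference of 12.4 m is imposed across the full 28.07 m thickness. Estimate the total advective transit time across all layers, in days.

2.01

With flow normal to the layers, continuity requires the same specific discharge q through every layer.
Σ(b_i/K_i) = 12.3/1530 + 8.38/1.76 + 7.39/106 = 4.839 d.
q = Δh / Σ(b_i/K_i) = 12.4 / 4.839 = 2.562 m/day.
In each layer the seepage velocity is v_i = q/n_i, so the layer transit time is t_i = b_i·n_i / q:
  layer 1 (clean gravel): t_1 = 12.3 × 0.20 / 2.562 = 0.9600 d
  layer 2 (weathered basalt): t_2 = 8.38 × 0.11 / 2.562 = 0.3597 d
  layer 3 (coarse sand): t_3 = 7.39 × 0.24 / 2.562 = 0.6922 d
Total t = Σ t_i = 2.012 days.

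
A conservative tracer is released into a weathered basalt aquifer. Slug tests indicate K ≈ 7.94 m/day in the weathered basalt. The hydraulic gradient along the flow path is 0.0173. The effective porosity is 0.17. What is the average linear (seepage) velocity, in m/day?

0.808

Hydraulic gradient i = 0.0173.
Darcy flux q = K · i = 7.940 × 0.01730 = 0.1374 m/day.
Seepage velocity v = q / n_e = 0.1374 / 0.17 = 0.8080 m/day.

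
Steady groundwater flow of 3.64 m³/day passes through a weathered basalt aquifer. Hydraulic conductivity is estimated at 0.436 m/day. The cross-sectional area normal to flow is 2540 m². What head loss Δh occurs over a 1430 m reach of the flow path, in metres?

4.70

From Q = K·A·i, i = Q / (K·A) = 3.64 / (0.4360 × 2540) = 0.003287.
Head loss Δh = i · L = 0.003287 × 1430 = 4.700 m.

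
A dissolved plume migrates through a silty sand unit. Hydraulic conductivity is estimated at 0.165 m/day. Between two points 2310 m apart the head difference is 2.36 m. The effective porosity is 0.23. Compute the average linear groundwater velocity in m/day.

Hydraulic gradient i = Δh / L = 2.36 / 2310 = 0.001022.
Darcy flux q = K · i = 0.1650 × 0.001022 = 0.0001686 m/day.
Seepage velocity v = q / n_e = 0.0001686 / 0.23 = 0.0007329 m/day.

0.000733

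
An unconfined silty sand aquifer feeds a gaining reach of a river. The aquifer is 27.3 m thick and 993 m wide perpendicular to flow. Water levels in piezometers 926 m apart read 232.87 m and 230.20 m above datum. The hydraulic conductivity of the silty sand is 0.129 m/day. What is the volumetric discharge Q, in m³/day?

10.1

Cross-sectional area A = 993 × 27.3 = 27109 m².
Hydraulic gradient i = (232.87 − 230.20) / 926 = 2.67 / 926 = 0.002883.
Darcy's law: Q = K · A · i = 0.1290 × 27109 × 0.002883 = 10.08 m³/day.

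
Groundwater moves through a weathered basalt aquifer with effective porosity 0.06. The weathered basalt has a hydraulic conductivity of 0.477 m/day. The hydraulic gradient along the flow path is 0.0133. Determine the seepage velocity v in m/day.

0.106

Hydraulic gradient i = 0.0133.
Darcy flux q = K · i = 0.4770 × 0.01330 = 0.006344 m/day.
Seepage velocity v = q / n_e = 0.006344 / 0.06 = 0.1057 m/day.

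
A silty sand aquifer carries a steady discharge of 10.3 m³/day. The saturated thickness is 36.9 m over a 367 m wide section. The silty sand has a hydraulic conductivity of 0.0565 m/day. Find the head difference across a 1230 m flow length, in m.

Cross-sectional area A = 367 × 36.9 = 13542 m².
From Q = K·A·i, i = Q / (K·A) = 10.3 / (0.05650 × 13542) = 0.01346.
Head loss Δh = i · L = 0.01346 × 1230 = 16.56 m.

16.6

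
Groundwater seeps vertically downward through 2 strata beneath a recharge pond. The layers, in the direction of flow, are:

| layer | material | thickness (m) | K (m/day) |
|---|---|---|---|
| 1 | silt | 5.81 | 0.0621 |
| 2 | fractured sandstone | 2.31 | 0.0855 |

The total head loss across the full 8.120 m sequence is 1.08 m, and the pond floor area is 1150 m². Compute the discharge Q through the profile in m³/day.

Flow is perpendicular to layering, so the layers act in series and the equivalent K is the thickness-weighted harmonic mean.
Total thickness L = 5.81 + 2.31 = 8.120 m.
Σ(b_i/K_i) = 5.81/0.0621 + 2.31/0.0855 = 120.6 d.
K_eq = L / Σ(b_i/K_i) = 8.120 / 120.6 = 0.06734 m/day.
Q = K_eq · A · (Δh/L) = 0.06734 × 1150 × (1.08/8.120) = 10.30 m³/day.

10.3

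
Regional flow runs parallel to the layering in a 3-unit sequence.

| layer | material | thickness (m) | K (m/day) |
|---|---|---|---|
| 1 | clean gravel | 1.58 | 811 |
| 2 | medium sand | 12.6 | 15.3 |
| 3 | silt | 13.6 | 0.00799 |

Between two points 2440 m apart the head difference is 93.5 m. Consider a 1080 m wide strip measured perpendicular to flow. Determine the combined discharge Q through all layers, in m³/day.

Flow is parallel to layering, so each bed carries its own Darcy discharge and the transmissivities add.
Σ(K_i·b_i) = 811×1.58 + 15.3×12.6 + 0.00799×13.6 = 1474 m²/day.
Hydraulic gradient i = Δh / L = 93.5 / 2440 = 0.03832.
Q = Σ(K_i·b_i) · W · i = 1474 × 1080 × 0.03832 = 61013 m³/day.

61000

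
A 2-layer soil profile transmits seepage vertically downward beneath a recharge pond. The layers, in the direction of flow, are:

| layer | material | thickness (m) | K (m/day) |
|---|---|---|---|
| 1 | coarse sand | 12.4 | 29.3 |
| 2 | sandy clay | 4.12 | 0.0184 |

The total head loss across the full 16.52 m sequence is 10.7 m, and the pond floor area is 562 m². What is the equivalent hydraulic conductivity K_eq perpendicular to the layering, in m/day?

0.0736

Flow is perpendicular to layering, so the layers act in series and the equivalent K is the thickness-weighted harmonic mean.
Total thickness L = 12.4 + 4.12 = 16.52 m.
Σ(b_i/K_i) = 12.4/29.3 + 4.12/0.0184 = 224.3 d.
K_eq = L / Σ(b_i/K_i) = 16.52 / 224.3 = 0.07364 m/day.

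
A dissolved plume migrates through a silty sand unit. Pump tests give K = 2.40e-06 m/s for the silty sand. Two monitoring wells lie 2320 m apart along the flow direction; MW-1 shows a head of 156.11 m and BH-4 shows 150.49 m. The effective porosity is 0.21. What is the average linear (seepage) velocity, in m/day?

0.00239

Convert K: 2.40e-06 m/s × 86400 = 0.2074 m/day.
Hydraulic gradient i = (156.11 − 150.49) / 2320 = 5.62 / 2320 = 0.002422.
Darcy flux q = K · i = 0.2074 × 0.002422 = 0.0005023 m/day.
Seepage velocity v = q / n_e = 0.0005023 / 0.21 = 0.002392 m/day.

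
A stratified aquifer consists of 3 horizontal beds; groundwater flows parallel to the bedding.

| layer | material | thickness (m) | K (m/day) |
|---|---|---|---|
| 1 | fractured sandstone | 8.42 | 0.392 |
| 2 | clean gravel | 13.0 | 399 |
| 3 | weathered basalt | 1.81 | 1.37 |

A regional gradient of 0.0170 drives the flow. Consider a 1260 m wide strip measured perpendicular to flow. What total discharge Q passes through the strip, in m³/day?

111000

Flow is parallel to layering, so each bed carries its own Darcy discharge and the transmissivities add.
Σ(K_i·b_i) = 0.392×8.42 + 399×13.0 + 1.37×1.81 = 5193 m²/day.
Hydraulic gradient i = 0.0170.
Q = Σ(K_i·b_i) · W · i = 5193 × 1260 × 0.01700 = 1.112e+05 m³/day.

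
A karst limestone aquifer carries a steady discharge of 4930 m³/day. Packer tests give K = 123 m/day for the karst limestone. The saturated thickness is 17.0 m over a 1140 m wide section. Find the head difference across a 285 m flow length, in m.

0.589

Cross-sectional area A = 1140 × 17.0 = 19380 m².
From Q = K·A·i, i = Q / (K·A) = 4930 / (123.0 × 19380) = 0.002068.
Head loss Δh = i · L = 0.002068 × 285 = 0.5894 m.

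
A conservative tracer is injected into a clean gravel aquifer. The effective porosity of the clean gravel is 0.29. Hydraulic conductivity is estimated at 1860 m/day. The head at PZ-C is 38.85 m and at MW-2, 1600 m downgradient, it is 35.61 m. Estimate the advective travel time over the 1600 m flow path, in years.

Hydraulic gradient i = (38.85 − 35.61) / 1600 = 3.24 / 1600 = 0.002025.
Darcy flux q = K · i = 1860 × 0.002025 = 3.767 m/day.
Seepage velocity v = q / n_e = 3.767 / 0.29 = 12.99 m/day.
Travel time t = L / v = 1600 / 12.99 = 123.2 days = 0.3373 years.

0.337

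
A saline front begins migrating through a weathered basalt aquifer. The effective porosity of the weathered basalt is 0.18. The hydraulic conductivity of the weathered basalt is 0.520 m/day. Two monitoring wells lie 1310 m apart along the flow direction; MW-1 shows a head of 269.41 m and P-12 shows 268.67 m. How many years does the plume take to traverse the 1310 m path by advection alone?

Hydraulic gradient i = (269.41 − 268.67) / 1310 = 0.74 / 1310 = 0.0005649.
Darcy flux q = K · i = 0.5200 × 0.0005649 = 0.0002937 m/day.
Seepage velocity v = q / n_e = 0.0002937 / 0.18 = 0.001632 m/day.
Travel time t = L / v = 1310 / 0.001632 = 8.027e+05 days = 2198 years.

2200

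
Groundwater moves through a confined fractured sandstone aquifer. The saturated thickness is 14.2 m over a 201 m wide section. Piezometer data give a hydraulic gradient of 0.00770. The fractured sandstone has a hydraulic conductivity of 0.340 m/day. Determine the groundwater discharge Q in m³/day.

7.47

Cross-sectional area A = 201 × 14.2 = 2854 m².
Hydraulic gradient i = 0.00770.
Darcy's law: Q = K · A · i = 0.3400 × 2854 × 0.007700 = 7.472 m³/day.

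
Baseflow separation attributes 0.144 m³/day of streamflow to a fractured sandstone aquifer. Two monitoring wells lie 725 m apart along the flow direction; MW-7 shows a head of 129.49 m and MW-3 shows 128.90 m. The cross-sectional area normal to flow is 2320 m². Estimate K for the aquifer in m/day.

0.0763

Hydraulic gradient i = (129.49 − 128.90) / 725 = 0.59 / 725 = 0.0008138.
From Q = K·A·i, K = Q / (A·i) = 0.144 / (2320 × 0.0008138) = 0.07627 m/day.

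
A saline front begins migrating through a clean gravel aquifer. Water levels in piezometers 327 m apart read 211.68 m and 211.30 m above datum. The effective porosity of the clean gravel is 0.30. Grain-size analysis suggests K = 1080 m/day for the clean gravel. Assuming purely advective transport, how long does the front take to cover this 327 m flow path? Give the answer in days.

78.2

Hydraulic gradient i = (211.68 − 211.30) / 327 = 0.38 / 327 = 0.001162.
Darcy flux q = K · i = 1080 × 0.001162 = 1.255 m/day.
Seepage velocity v = q / n_e = 1.255 / 0.30 = 4.183 m/day.
Travel time t = L / v = 327 / 4.183 = 78.16 days.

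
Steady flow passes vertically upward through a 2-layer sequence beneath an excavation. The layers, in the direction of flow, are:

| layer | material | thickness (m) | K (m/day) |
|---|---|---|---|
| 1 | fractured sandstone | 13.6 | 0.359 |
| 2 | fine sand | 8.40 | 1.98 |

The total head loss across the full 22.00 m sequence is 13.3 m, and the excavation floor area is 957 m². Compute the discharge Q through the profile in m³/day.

302

Flow is perpendicular to layering, so the layers act in series and the equivalent K is the thickness-weighted harmonic mean.
Total thickness L = 13.6 + 8.40 = 22.00 m.
Σ(b_i/K_i) = 13.6/0.359 + 8.40/1.98 = 42.13 d.
K_eq = L / Σ(b_i/K_i) = 22.00 / 42.13 = 0.5222 m/day.
Q = K_eq · A · (Δh/L) = 0.5222 × 957 × (13.3/22.00) = 302.1 m³/day.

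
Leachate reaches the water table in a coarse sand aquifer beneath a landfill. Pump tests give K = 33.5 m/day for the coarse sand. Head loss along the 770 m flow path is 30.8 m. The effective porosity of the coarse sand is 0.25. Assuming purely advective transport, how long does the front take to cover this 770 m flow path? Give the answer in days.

144

Hydraulic gradient i = Δh / L = 30.8 / 770 = 0.04000.
Darcy flux q = K · i = 33.50 × 0.04000 = 1.340 m/day.
Seepage velocity v = q / n_e = 1.340 / 0.25 = 5.360 m/day.
Travel time t = L / v = 770 / 5.360 = 143.7 days.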